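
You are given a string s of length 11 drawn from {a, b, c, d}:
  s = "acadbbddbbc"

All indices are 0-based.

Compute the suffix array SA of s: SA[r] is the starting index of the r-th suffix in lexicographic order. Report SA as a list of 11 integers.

[0, 2, 8, 4, 9, 5, 10, 1, 7, 3, 6]

sorted suffixes:
  #0 SA[0]=0  'acadbbddbbc'
  #1 SA[1]=2  'adbbddbbc'
  #2 SA[2]=8  'bbc'
  #3 SA[3]=4  'bbddbbc'
  #4 SA[4]=9  'bc'
  #5 SA[5]=5  'bddbbc'
  #6 SA[6]=10  'c'
  #7 SA[7]=1  'cadbbddbbc'
  #8 SA[8]=7  'dbbc'
  #9 SA[9]=3  'dbbddbbc'
  #10 SA[10]=6  'ddbbc'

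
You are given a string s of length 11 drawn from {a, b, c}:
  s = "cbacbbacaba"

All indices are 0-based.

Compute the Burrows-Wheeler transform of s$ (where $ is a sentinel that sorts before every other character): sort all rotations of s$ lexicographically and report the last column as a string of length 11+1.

rank  rotation      last
    0  $cbacbbacaba  a
    1  a$cbacbbacab  b
    2  aba$cbacbbac  c
    3  acaba$cbacbb  b
    4  acbbacaba$cb  b
    5  ba$cbacbbaca  a
    6  bacaba$cbacb  b
    7  bacbbacaba$c  c
    8  bbacaba$cbac  c
    9  caba$cbacbba  a
   10  cbacbbacaba$  $
   11  cbbacaba$cba  a

abcbbabcca$a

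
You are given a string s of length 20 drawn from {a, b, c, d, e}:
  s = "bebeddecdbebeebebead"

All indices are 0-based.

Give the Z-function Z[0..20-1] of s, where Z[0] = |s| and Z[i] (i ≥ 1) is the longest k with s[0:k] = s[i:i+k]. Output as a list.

[20, 0, 2, 0, 0, 0, 0, 0, 0, 4, 0, 2, 0, 0, 4, 0, 2, 0, 0, 0]

Z[0]=20
i=1: fresh scan; Z[1]=0
i=2: fresh scan; Z[2]=2 grow→box=[2,4)
i=3: min(r-i=1, Z[1]=0)=0; Z[3]=0
i=4: fresh scan; Z[4]=0
i=5: fresh scan; Z[5]=0
i=6: fresh scan; Z[6]=0
i=7: fresh scan; Z[7]=0
i=8: fresh scan; Z[8]=0
i=9: fresh scan; Z[9]=4 grow→box=[9,13)
i=10: min(r-i=3, Z[1]=0)=0; Z[10]=0
i=11: min(r-i=2, Z[2]=2)=2; Z[11]=2
i=12: min(r-i=1, Z[3]=0)=0; Z[12]=0
i=13: fresh scan; Z[13]=0
i=14: fresh scan; Z[14]=4 grow→box=[14,18)
i=15: min(r-i=3, Z[1]=0)=0; Z[15]=0
i=16: min(r-i=2, Z[2]=2)=2; Z[16]=2
i=17: min(r-i=1, Z[3]=0)=0; Z[17]=0
i=18: fresh scan; Z[18]=0
i=19: fresh scan; Z[19]=0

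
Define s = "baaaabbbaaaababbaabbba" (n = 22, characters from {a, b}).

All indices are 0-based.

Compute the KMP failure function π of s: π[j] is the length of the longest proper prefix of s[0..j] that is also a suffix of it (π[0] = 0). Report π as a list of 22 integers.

π[0] = 0
j=1 s[j]='a': π[1]=0 (border '')
j=2 s[j]='a': π[2]=0 (border '')
j=3 s[j]='a': π[3]=0 (border '')
j=4 s[j]='a': π[4]=0 (border '')
j=5 s[j]='b': π[5]=1 (border 'b')
j=6 s[j]='b': k: 1→0; π[6]=1 (border 'b')
j=7 s[j]='b': k: 1→0; π[7]=1 (border 'b')
j=8 s[j]='a': π[8]=2 (border 'ba')
j=9 s[j]='a': π[9]=3 (border 'baa')
j=10 s[j]='a': π[10]=4 (border 'baaa')
j=11 s[j]='a': π[11]=5 (border 'baaaa')
j=12 s[j]='b': π[12]=6 (border 'baaaab')
j=13 s[j]='a': k: 6→1; π[13]=2 (border 'ba')
j=14 s[j]='b': k: 2→0; π[14]=1 (border 'b')
j=15 s[j]='b': k: 1→0; π[15]=1 (border 'b')
j=16 s[j]='a': π[16]=2 (border 'ba')
j=17 s[j]='a': π[17]=3 (border 'baa')
j=18 s[j]='b': k: 3→0; π[18]=1 (border 'b')
j=19 s[j]='b': k: 1→0; π[19]=1 (border 'b')
j=20 s[j]='b': k: 1→0; π[20]=1 (border 'b')
j=21 s[j]='a': π[21]=2 (border 'ba')

[0, 0, 0, 0, 0, 1, 1, 1, 2, 3, 4, 5, 6, 2, 1, 1, 2, 3, 1, 1, 1, 2]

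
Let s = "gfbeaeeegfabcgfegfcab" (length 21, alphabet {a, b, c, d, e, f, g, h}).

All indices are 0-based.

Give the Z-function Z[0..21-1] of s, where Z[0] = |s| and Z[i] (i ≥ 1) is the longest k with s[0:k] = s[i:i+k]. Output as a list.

Z[0]=21
i=1: fresh scan; Z[1]=0
i=2: fresh scan; Z[2]=0
i=3: fresh scan; Z[3]=0
i=4: fresh scan; Z[4]=0
i=5: fresh scan; Z[5]=0
i=6: fresh scan; Z[6]=0
i=7: fresh scan; Z[7]=0
i=8: fresh scan; Z[8]=2 scan→box=[8,10)
i=9: min(r-i=1, Z[1]=0)=0; Z[9]=0
i=10: fresh scan; Z[10]=0
i=11: fresh scan; Z[11]=0
i=12: fresh scan; Z[12]=0
i=13: fresh scan; Z[13]=2 scan→box=[13,15)
i=14: min(r-i=1, Z[1]=0)=0; Z[14]=0
i=15: fresh scan; Z[15]=0
i=16: fresh scan; Z[16]=2 scan→box=[16,18)
i=17: min(r-i=1, Z[1]=0)=0; Z[17]=0
i=18: fresh scan; Z[18]=0
i=19: fresh scan; Z[19]=0
i=20: fresh scan; Z[20]=0

[21, 0, 0, 0, 0, 0, 0, 0, 2, 0, 0, 0, 0, 2, 0, 0, 2, 0, 0, 0, 0]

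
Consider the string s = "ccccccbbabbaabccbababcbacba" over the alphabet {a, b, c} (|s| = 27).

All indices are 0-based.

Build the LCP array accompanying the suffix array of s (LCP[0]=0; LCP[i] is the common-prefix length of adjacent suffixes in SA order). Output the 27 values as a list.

rank | idx | suffix
   0 |  26 | a
   1 |  11 | aabccbababcbacba
   2 |  17 | ababcbacba
   3 |   8 | abbaabccbababcbacba
   4 |  19 | abcbacba
   5 |  12 | abccbababcbacba
   6 |  23 | acba
   7 |  25 | ba
   8 |  10 | baabccbababcbacba
   9 |  16 | bababcbacba
  10 |   7 | babbaabccbababcbacba
  11 |  18 | babcbacba
  12 |  22 | bacba
  13 |   9 | bbaabccbababcbacba
  14 |   6 | bbabbaabccbababcbacba
  15 |  20 | bcbacba
  16 |  13 | bccbababcbacba
  17 |  24 | cba
  18 |  15 | cbababcbacba
  19 |  21 | cbacba
  20 |   5 | cbbabbaabccbababcbacba
  21 |  14 | ccbababcbacba
  22 |   4 | ccbbabbaabccbababcbacba
  23 |   3 | cccbbabbaabccbababcbacba
  24 |   2 | ccccbbabbaabccbababcbacba
  25 |   1 | cccccbbabbaabccbababcbacba
  26 |   0 | ccccccbbabbaabccbababcbacba

SA = [26, 11, 17, 8, 19, 12, 23, 25, 10, 16, 7, 18, 22, 9, 6, 20, 13, 24, 15, 21, 5, 14, 4, 3, 2, 1, 0]
i: (SA[i-1],SA[i]) lcp shared
  1: (26,11) 1 'a'
  2: (11,17) 1 'a'
  3: (17,8) 2 'ab'
  4: (8,19) 2 'ab'
  5: (19,12) 3 'abc'
  6: (12,23) 1 'a'
  7: (23,25) 0 ''
  8: (25,10) 2 'ba'
  9: (10,16) 2 'ba'
  10: (16,7) 3 'bab'
  11: (7,18) 3 'bab'
  12: (18,22) 2 'ba'
  13: (22,9) 1 'b'
  14: (9,6) 3 'bba'
  15: (6,20) 1 'b'
  16: (20,13) 2 'bc'
  17: (13,24) 0 ''
  18: (24,15) 3 'cba'
  19: (15,21) 3 'cba'
  20: (21,5) 2 'cb'
  21: (5,14) 1 'c'
  22: (14,4) 3 'ccb'
  23: (4,3) 2 'cc'
  24: (3,2) 3 'ccc'
  25: (2,1) 4 'cccc'
  26: (1,0) 5 'ccccc'

[0, 1, 1, 2, 2, 3, 1, 0, 2, 2, 3, 3, 2, 1, 3, 1, 2, 0, 3, 3, 2, 1, 3, 2, 3, 4, 5]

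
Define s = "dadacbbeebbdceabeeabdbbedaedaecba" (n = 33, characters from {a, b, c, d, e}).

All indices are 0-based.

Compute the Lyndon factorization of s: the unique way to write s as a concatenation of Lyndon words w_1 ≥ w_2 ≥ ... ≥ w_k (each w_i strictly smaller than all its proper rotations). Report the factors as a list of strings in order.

["d", "ad", "acbbeebbdce", "abee", "abdbbedaedaecb", "a"]

emit factor 1: 'd' (i=0, period=1)
emit factor 2: 'ad' (i=1, period=2)
emit factor 3: 'acbbeebbdce' (i=3, period=11)
emit factor 4: 'abee' (i=14, period=4)
emit factor 5: 'abdbbedaedaecb' (i=18, period=14)
emit factor 6: 'a' (i=32, period=1)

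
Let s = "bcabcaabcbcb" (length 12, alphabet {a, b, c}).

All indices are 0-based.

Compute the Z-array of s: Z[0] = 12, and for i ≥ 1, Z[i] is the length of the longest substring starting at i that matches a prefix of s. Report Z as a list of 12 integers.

[12, 0, 0, 3, 0, 0, 0, 2, 0, 2, 0, 1]

Z[0]=12
i=1: outside box; Z[1]=0
i=2: outside box; Z[2]=0
i=3: outside box; Z[3]=3 scan→box=[3,6)
i=4: min(r-i=2, Z[1]=0)=0; Z[4]=0
i=5: min(r-i=1, Z[2]=0)=0; Z[5]=0
i=6: outside box; Z[6]=0
i=7: outside box; Z[7]=2 scan→box=[7,9)
i=8: min(r-i=1, Z[1]=0)=0; Z[8]=0
i=9: outside box; Z[9]=2 scan→box=[9,11)
i=10: min(r-i=1, Z[1]=0)=0; Z[10]=0
i=11: outside box; Z[11]=1 scan→box=[11,12)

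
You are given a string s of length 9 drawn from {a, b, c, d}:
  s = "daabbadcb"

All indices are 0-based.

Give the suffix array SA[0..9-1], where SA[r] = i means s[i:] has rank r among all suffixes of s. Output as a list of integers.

[1, 2, 5, 8, 4, 3, 7, 0, 6]

rank→(start, suffix):
  0 → (1, 'aabbadcb')
  1 → (2, 'abbadcb')
  2 → (5, 'adcb')
  3 → (8, 'b')
  4 → (4, 'badcb')
  5 → (3, 'bbadcb')
  6 → (7, 'cb')
  7 → (0, 'daabbadcb')
  8 → (6, 'dcb')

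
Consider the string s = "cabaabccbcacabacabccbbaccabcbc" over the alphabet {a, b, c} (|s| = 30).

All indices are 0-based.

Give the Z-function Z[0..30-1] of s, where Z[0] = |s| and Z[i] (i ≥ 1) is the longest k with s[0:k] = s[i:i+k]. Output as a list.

[30, 0, 0, 0, 0, 0, 1, 1, 0, 2, 0, 4, 0, 0, 0, 3, 0, 0, 1, 1, 0, 0, 0, 1, 3, 0, 0, 1, 0, 1]

Z[0]=30
i=1: outside box; Z[1]=0
i=2: outside box; Z[2]=0
i=3: outside box; Z[3]=0
i=4: outside box; Z[4]=0
i=5: outside box; Z[5]=0
i=6: outside box; Z[6]=1 extend→box=[6,7)
i=7: outside box; Z[7]=1 extend→box=[7,8)
i=8: outside box; Z[8]=0
i=9: outside box; Z[9]=2 extend→box=[9,11)
i=10: min(r-i=1, Z[1]=0)=0; Z[10]=0
i=11: outside box; Z[11]=4 extend→box=[11,15)
i=12: min(r-i=3, Z[1]=0)=0; Z[12]=0
i=13: min(r-i=2, Z[2]=0)=0; Z[13]=0
i=14: min(r-i=1, Z[3]=0)=0; Z[14]=0
i=15: outside box; Z[15]=3 extend→box=[15,18)
i=16: min(r-i=2, Z[1]=0)=0; Z[16]=0
i=17: min(r-i=1, Z[2]=0)=0; Z[17]=0
i=18: outside box; Z[18]=1 extend→box=[18,19)
i=19: outside box; Z[19]=1 extend→box=[19,20)
i=20: outside box; Z[20]=0
i=21: outside box; Z[21]=0
i=22: outside box; Z[22]=0
i=23: outside box; Z[23]=1 extend→box=[23,24)
i=24: outside box; Z[24]=3 extend→box=[24,27)
i=25: min(r-i=2, Z[1]=0)=0; Z[25]=0
i=26: min(r-i=1, Z[2]=0)=0; Z[26]=0
i=27: outside box; Z[27]=1 extend→box=[27,28)
i=28: outside box; Z[28]=0
i=29: outside box; Z[29]=1 extend→box=[29,30)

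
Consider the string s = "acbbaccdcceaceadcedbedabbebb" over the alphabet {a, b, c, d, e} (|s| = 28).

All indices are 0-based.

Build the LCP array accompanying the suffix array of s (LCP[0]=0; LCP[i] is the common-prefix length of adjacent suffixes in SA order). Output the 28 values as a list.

sorted suffixes:
  #0 SA[0]=22  'abbebb'
  #1 SA[1]=0  'acbbaccdcceaceadcedbedabbebb'
  #2 SA[2]=4  'accdcceaceadcedbedabbebb'
  #3 SA[3]=11  'aceadcedbedabbebb'
  #4 SA[4]=14  'adcedbedabbebb'
  #5 SA[5]=27  'b'
  #6 SA[6]=3  'baccdcceaceadcedbedabbebb'
  #7 SA[7]=26  'bb'
  #8 SA[8]=2  'bbaccdcceaceadcedbedabbebb'
  #9 SA[9]=23  'bbebb'
  #10 SA[10]=24  'bebb'
  #11 SA[11]=19  'bedabbebb'
  #12 SA[12]=1  'cbbaccdcceaceadcedbedabbebb'
  #13 SA[13]=5  'ccdcceaceadcedbedabbebb'
  #14 SA[14]=8  'cceaceadcedbedabbebb'
  #15 SA[15]=6  'cdcceaceadcedbedabbebb'
  #16 SA[16]=9  'ceaceadcedbedabbebb'
  #17 SA[17]=12  'ceadcedbedabbebb'
  #18 SA[18]=16  'cedbedabbebb'
  #19 SA[19]=21  'dabbebb'
  #20 SA[20]=18  'dbedabbebb'
  #21 SA[21]=7  'dcceaceadcedbedabbebb'
  #22 SA[22]=15  'dcedbedabbebb'
  #23 SA[23]=10  'eaceadcedbedabbebb'
  #24 SA[24]=13  'eadcedbedabbebb'
  #25 SA[25]=25  'ebb'
  #26 SA[26]=20  'edabbebb'
  #27 SA[27]=17  'edbedabbebb'

SA = [22, 0, 4, 11, 14, 27, 3, 26, 2, 23, 24, 19, 1, 5, 8, 6, 9, 12, 16, 21, 18, 7, 15, 10, 13, 25, 20, 17]
[i] adj suffixes → lcp
  [1] 22/0 → 1 ('a')
  [2] 0/4 → 2 ('ac')
  [3] 4/11 → 2 ('ac')
  [4] 11/14 → 1 ('a')
  [5] 14/27 → 0 ('')
  [6] 27/3 → 1 ('b')
  [7] 3/26 → 1 ('b')
  [8] 26/2 → 2 ('bb')
  [9] 2/23 → 2 ('bb')
  [10] 23/24 → 1 ('b')
  [11] 24/19 → 2 ('be')
  [12] 19/1 → 0 ('')
  [13] 1/5 → 1 ('c')
  [14] 5/8 → 2 ('cc')
  [15] 8/6 → 1 ('c')
  [16] 6/9 → 1 ('c')
  [17] 9/12 → 3 ('cea')
  [18] 12/16 → 2 ('ce')
  [19] 16/21 → 0 ('')
  [20] 21/18 → 1 ('d')
  [21] 18/7 → 1 ('d')
  [22] 7/15 → 2 ('dc')
  [23] 15/10 → 0 ('')
  [24] 10/13 → 2 ('ea')
  [25] 13/25 → 1 ('e')
  [26] 25/20 → 1 ('e')
  [27] 20/17 → 2 ('ed')

[0, 1, 2, 2, 1, 0, 1, 1, 2, 2, 1, 2, 0, 1, 2, 1, 1, 3, 2, 0, 1, 1, 2, 0, 2, 1, 1, 2]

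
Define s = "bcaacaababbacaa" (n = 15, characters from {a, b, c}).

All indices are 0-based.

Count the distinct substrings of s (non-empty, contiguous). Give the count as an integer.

sorted suffixes:
  #0 SA[0]=14  'a'
  #1 SA[1]=13  'aa'
  #2 SA[2]=5  'aababbacaa'
  #3 SA[3]=2  'aacaababbacaa'
  #4 SA[4]=6  'ababbacaa'
  #5 SA[5]=8  'abbacaa'
  #6 SA[6]=11  'acaa'
  #7 SA[7]=3  'acaababbacaa'
  #8 SA[8]=7  'babbacaa'
  #9 SA[9]=10  'bacaa'
  #10 SA[10]=9  'bbacaa'
  #11 SA[11]=0  'bcaacaababbacaa'
  #12 SA[12]=12  'caa'
  #13 SA[13]=4  'caababbacaa'
  #14 SA[14]=1  'caacaababbacaa'

SA = [14, 13, 5, 2, 6, 8, 11, 3, 7, 10, 9, 0, 12, 4, 1]
i: (SA[i-1],SA[i]) lcp shared
  1: (14,13) 1 'a'
  2: (13,5) 2 'aa'
  3: (5,2) 2 'aa'
  4: (2,6) 1 'a'
  5: (6,8) 2 'ab'
  6: (8,11) 1 'a'
  7: (11,3) 4 'acaa'
  8: (3,7) 0 ''
  9: (7,10) 2 'ba'
  10: (10,9) 1 'b'
  11: (9,0) 1 'b'
  12: (0,12) 0 ''
  13: (12,4) 3 'caa'
  14: (4,1) 3 'caa'

n(n+1)/2 = 15·16/2 = 120
Σ LCP = 0 + 1 + 2 + 2 + 1 + 2 + 1 + 4 + 0 + 2 + 1 + 1 + 0 + 3 + 3 = 23
distinct = 120 − 23 = 97

97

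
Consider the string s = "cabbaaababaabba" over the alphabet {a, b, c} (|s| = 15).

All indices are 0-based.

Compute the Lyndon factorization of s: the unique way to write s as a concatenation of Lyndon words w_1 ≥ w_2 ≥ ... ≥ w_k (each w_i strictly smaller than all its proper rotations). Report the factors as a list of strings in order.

emit factor 1: 'c' (i=0, period=1)
emit factor 2: 'abb' (i=1, period=3)
emit factor 3: 'aaababaabb' (i=4, period=10)
emit factor 4: 'a' (i=14, period=1)

["c", "abb", "aaababaabb", "a"]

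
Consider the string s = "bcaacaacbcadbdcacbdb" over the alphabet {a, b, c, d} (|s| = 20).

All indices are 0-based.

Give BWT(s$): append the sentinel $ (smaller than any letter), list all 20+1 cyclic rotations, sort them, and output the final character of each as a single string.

bccaaccd$ccdbadbaabab

rank  rotation               last
    0  $bcaacaacbcadbdcacbdb  b
    1  aacaacbcadbdcacbdb$bc  c
    2  aacbcadbdcacbdb$bcaac  c
    3  acaacbcadbdcacbdb$bca  a
    4  acbcadbdcacbdb$bcaaca  a
    5  acbdb$bcaacaacbcadbdc  c
    6  adbdcacbdb$bcaacaacbc  c
    7  b$bcaacaacbcadbdcacbd  d
    8  bcaacaacbcadbdcacbdb$  $
    9  bcadbdcacbdb$bcaacaac  c
   10  bdb$bcaacaacbcadbdcac  c
   11  bdcacbdb$bcaacaacbcad  d
   12  caacaacbcadbdcacbdb$b  b
   13  caacbcadbdcacbdb$bcaa  a
   14  cacbdb$bcaacaacbcadbd  d
   15  cadbdcacbdb$bcaacaacb  b
   16  cbcadbdcacbdb$bcaacaa  a
   17  cbdb$bcaacaacbcadbdca  a
   18  db$bcaacaacbcadbdcacb  b
   19  dbdcacbdb$bcaacaacbca  a
   20  dcacbdb$bcaacaacbcadb  b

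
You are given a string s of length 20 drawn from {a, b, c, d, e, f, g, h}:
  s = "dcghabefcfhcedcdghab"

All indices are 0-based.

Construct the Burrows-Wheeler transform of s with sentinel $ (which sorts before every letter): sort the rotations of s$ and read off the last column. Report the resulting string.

rank  rotation               last
    0  $dcghabefcfhcedcdghab  b
    1  ab$dcghabefcfhcedcdgh  h
    2  abefcfhcedcdghab$dcgh  h
    3  b$dcghabefcfhcedcdgha  a
    4  befcfhcedcdghab$dcgha  a
    5  cdghab$dcghabefcfhced  d
    6  cedcdghab$dcghabefcfh  h
    7  cfhcedcdghab$dcghabef  f
    8  cghabefcfhcedcdghab$d  d
    9  dcdghab$dcghabefcfhce  e
   10  dcghabefcfhcedcdghab$  $
   11  dghab$dcghabefcfhcedc  c
   12  edcdghab$dcghabefcfhc  c
   13  efcfhcedcdghab$dcghab  b
   14  fcfhcedcdghab$dcghabe  e
   15  fhcedcdghab$dcghabefc  c
   16  ghab$dcghabefcfhcedcd  d
   17  ghabefcfhcedcdghab$dc  c
   18  hab$dcghabefcfhcedcdg  g
   19  habefcfhcedcdghab$dcg  g
   20  hcedcdghab$dcghabefcf  f

bhhaadhfde$ccbecdcggf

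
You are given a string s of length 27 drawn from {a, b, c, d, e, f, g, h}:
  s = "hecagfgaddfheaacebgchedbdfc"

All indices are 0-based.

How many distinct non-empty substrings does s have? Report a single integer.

356

rank→(start, suffix):
  0 → (13, 'aacebgchedbdfc')
  1 → (14, 'acebgchedbdfc')
  2 → (7, 'addfheaacebgchedbdfc')
  3 → (3, 'agfgaddfheaacebgchedbdfc')
  4 → (23, 'bdfc')
  5 → (17, 'bgchedbdfc')
  6 → (26, 'c')
  7 → (2, 'cagfgaddfheaacebgchedbdfc')
  8 → (15, 'cebgchedbdfc')
  9 → (19, 'chedbdfc')
  10 → (22, 'dbdfc')
  11 → (8, 'ddfheaacebgchedbdfc')
  12 → (24, 'dfc')
  13 → (9, 'dfheaacebgchedbdfc')
  14 → (12, 'eaacebgchedbdfc')
  15 → (16, 'ebgchedbdfc')
  16 → (1, 'ecagfgaddfheaacebgchedbdfc')
  17 → (21, 'edbdfc')
  18 → (25, 'fc')
  19 → (5, 'fgaddfheaacebgchedbdfc')
  20 → (10, 'fheaacebgchedbdfc')
  21 → (6, 'gaddfheaacebgchedbdfc')
  22 → (18, 'gchedbdfc')
  23 → (4, 'gfgaddfheaacebgchedbdfc')
  24 → (11, 'heaacebgchedbdfc')
  25 → (0, 'hecagfgaddfheaacebgchedbdfc')
  26 → (20, 'hedbdfc')

SA = [13, 14, 7, 3, 23, 17, 26, 2, 15, 19, 22, 8, 24, 9, 12, 16, 1, 21, 25, 5, 10, 6, 18, 4, 11, 0, 20]
rank  pair      lcp
   1  s[13:],s[14:]  1  'a'
   2  s[14:],s[7:]  1  'a'
   3  s[7:],s[3:]  1  'a'
   4  s[3:],s[23:]  0  ''
   5  s[23:],s[17:]  1  'b'
   6  s[17:],s[26:]  0  ''
   7  s[26:],s[2:]  1  'c'
   8  s[2:],s[15:]  1  'c'
   9  s[15:],s[19:]  1  'c'
  10  s[19:],s[22:]  0  ''
  11  s[22:],s[8:]  1  'd'
  12  s[8:],s[24:]  1  'd'
  13  s[24:],s[9:]  2  'df'
  14  s[9:],s[12:]  0  ''
  15  s[12:],s[16:]  1  'e'
  16  s[16:],s[1:]  1  'e'
  17  s[1:],s[21:]  1  'e'
  18  s[21:],s[25:]  0  ''
  19  s[25:],s[5:]  1  'f'
  20  s[5:],s[10:]  1  'f'
  21  s[10:],s[6:]  0  ''
  22  s[6:],s[18:]  1  'g'
  23  s[18:],s[4:]  1  'g'
  24  s[4:],s[11:]  0  ''
  25  s[11:],s[0:]  2  'he'
  26  s[0:],s[20:]  2  'he'

n(n+1)/2 = 27·28/2 = 378
Σ LCP = 0 + 1 + 1 + 1 + 0 + 1 + 0 + 1 + 1 + 1 + 0 + 1 + 1 + 2 + 0 + 1 + 1 + 1 + 0 + 1 + 1 + 0 + 1 + 1 + 0 + 2 + 2 = 22
distinct = 378 − 22 = 356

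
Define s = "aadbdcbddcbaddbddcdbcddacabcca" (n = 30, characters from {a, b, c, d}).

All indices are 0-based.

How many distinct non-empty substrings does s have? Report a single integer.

rank | idx | suffix
   0 |  29 | a
   1 |   0 | aadbdcbddcbaddbddcdbcddacabcca
   2 |  25 | abcca
   3 |  23 | acabcca
   4 |   1 | adbdcbddcbaddbddcdbcddacabcca
   5 |  11 | addbddcdbcddacabcca
   6 |  10 | baddbddcdbcddacabcca
   7 |  26 | bcca
   8 |  19 | bcddacabcca
   9 |   3 | bdcbddcbaddbddcdbcddacabcca
  10 |   6 | bddcbaddbddcdbcddacabcca
  11 |  14 | bddcdbcddacabcca
  12 |  28 | ca
  13 |  24 | cabcca
  14 |   9 | cbaddbddcdbcddacabcca
  15 |   5 | cbddcbaddbddcdbcddacabcca
  16 |  27 | cca
  17 |  17 | cdbcddacabcca
  18 |  20 | cddacabcca
  19 |  22 | dacabcca
  20 |  18 | dbcddacabcca
  21 |   2 | dbdcbddcbaddbddcdbcddacabcca
  22 |  13 | dbddcdbcddacabcca
  23 |   8 | dcbaddbddcdbcddacabcca
  24 |   4 | dcbddcbaddbddcdbcddacabcca
  25 |  16 | dcdbcddacabcca
  26 |  21 | ddacabcca
  27 |  12 | ddbddcdbcddacabcca
  28 |   7 | ddcbaddbddcdbcddacabcca
  29 |  15 | ddcdbcddacabcca

SA = [29, 0, 25, 23, 1, 11, 10, 26, 19, 3, 6, 14, 28, 24, 9, 5, 27, 17, 20, 22, 18, 2, 13, 8, 4, 16, 21, 12, 7, 15]
i: (SA[i-1],SA[i]) lcp shared
  1: (29,0) 1 'a'
  2: (0,25) 1 'a'
  3: (25,23) 1 'a'
  4: (23,1) 1 'a'
  5: (1,11) 2 'ad'
  6: (11,10) 0 ''
  7: (10,26) 1 'b'
  8: (26,19) 2 'bc'
  9: (19,3) 1 'b'
  10: (3,6) 2 'bd'
  11: (6,14) 4 'bddc'
  12: (14,28) 0 ''
  13: (28,24) 2 'ca'
  14: (24,9) 1 'c'
  15: (9,5) 2 'cb'
  16: (5,27) 1 'c'
  17: (27,17) 1 'c'
  18: (17,20) 2 'cd'
  19: (20,22) 0 ''
  20: (22,18) 1 'd'
  21: (18,2) 2 'db'
  22: (2,13) 3 'dbd'
  23: (13,8) 1 'd'
  24: (8,4) 3 'dcb'
  25: (4,16) 2 'dc'
  26: (16,21) 1 'd'
  27: (21,12) 2 'dd'
  28: (12,7) 2 'dd'
  29: (7,15) 3 'ddc'

n(n+1)/2 = 30·31/2 = 465
Σ LCP = 0 + 1 + 1 + 1 + 1 + 2 + 0 + 1 + 2 + 1 + 2 + 4 + 0 + 2 + 1 + 2 + 1 + 1 + 2 + 0 + 1 + 2 + 3 + 1 + 3 + 2 + 1 + 2 + 2 + 3 = 45
distinct = 465 − 45 = 420

420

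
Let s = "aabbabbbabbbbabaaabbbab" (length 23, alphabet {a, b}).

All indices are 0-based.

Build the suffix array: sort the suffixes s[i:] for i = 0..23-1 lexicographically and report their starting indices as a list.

[15, 0, 16, 21, 13, 1, 17, 4, 8, 22, 14, 20, 12, 3, 7, 19, 11, 2, 6, 18, 10, 5, 9]

rank | idx | suffix
   0 |  15 | aaabbbab
   1 |   0 | aabbabbbabbbbabaaabbbab
   2 |  16 | aabbbab
   3 |  21 | ab
   4 |  13 | abaaabbbab
   5 |   1 | abbabbbabbbbabaaabbbab
   6 |  17 | abbbab
   7 |   4 | abbbabbbbabaaabbbab
   8 |   8 | abbbbabaaabbbab
   9 |  22 | b
  10 |  14 | baaabbbab
  11 |  20 | bab
  12 |  12 | babaaabbbab
  13 |   3 | babbbabbbbabaaabbbab
  14 |   7 | babbbbabaaabbbab
  15 |  19 | bbab
  16 |  11 | bbabaaabbbab
  17 |   2 | bbabbbabbbbabaaabbbab
  18 |   6 | bbabbbbabaaabbbab
  19 |  18 | bbbab
  20 |  10 | bbbabaaabbbab
  21 |   5 | bbbabbbbabaaabbbab
  22 |   9 | bbbbabaaabbbab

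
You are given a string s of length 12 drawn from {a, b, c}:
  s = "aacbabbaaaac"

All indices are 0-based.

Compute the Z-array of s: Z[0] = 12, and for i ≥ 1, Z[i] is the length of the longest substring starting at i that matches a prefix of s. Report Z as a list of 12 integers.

[12, 1, 0, 0, 1, 0, 0, 2, 2, 3, 1, 0]

Z[0]=12
i=1: i≥r, start 0; Z[1]=1 grow→box=[1,2)
i=2: i≥r, start 0; Z[2]=0
i=3: i≥r, start 0; Z[3]=0
i=4: i≥r, start 0; Z[4]=1 grow→box=[4,5)
i=5: i≥r, start 0; Z[5]=0
i=6: i≥r, start 0; Z[6]=0
i=7: i≥r, start 0; Z[7]=2 grow→box=[7,9)
i=8: min(r-i=1, Z[1]=1)=1; Z[8]=2 grow→box=[8,10)
i=9: min(r-i=1, Z[1]=1)=1; Z[9]=3 grow→box=[9,12)
i=10: min(r-i=2, Z[1]=1)=1; Z[10]=1
i=11: min(r-i=1, Z[2]=0)=0; Z[11]=0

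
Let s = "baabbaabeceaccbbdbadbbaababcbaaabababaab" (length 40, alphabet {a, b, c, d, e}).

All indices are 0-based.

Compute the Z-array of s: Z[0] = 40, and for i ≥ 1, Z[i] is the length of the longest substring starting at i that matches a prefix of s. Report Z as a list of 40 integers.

[40, 0, 0, 1, 4, 0, 0, 1, 0, 0, 0, 0, 0, 0, 1, 1, 0, 2, 0, 0, 1, 4, 0, 0, 2, 0, 1, 0, 3, 0, 0, 0, 2, 0, 2, 0, 4, 0, 0, 1]

Z[0]=40
i=1: i≥r, start 0; Z[1]=0
i=2: i≥r, start 0; Z[2]=0
i=3: i≥r, start 0; Z[3]=1 grow→box=[3,4)
i=4: i≥r, start 0; Z[4]=4 grow→box=[4,8)
i=5: min(r-i=3, Z[1]=0)=0; Z[5]=0
i=6: min(r-i=2, Z[2]=0)=0; Z[6]=0
i=7: min(r-i=1, Z[3]=1)=1; Z[7]=1
i=8: i≥r, start 0; Z[8]=0
i=9: i≥r, start 0; Z[9]=0
i=10: i≥r, start 0; Z[10]=0
i=11: i≥r, start 0; Z[11]=0
i=12: i≥r, start 0; Z[12]=0
i=13: i≥r, start 0; Z[13]=0
i=14: i≥r, start 0; Z[14]=1 grow→box=[14,15)
i=15: i≥r, start 0; Z[15]=1 grow→box=[15,16)
i=16: i≥r, start 0; Z[16]=0
i=17: i≥r, start 0; Z[17]=2 grow→box=[17,19)
i=18: min(r-i=1, Z[1]=0)=0; Z[18]=0
i=19: i≥r, start 0; Z[19]=0
i=20: i≥r, start 0; Z[20]=1 grow→box=[20,21)
i=21: i≥r, start 0; Z[21]=4 grow→box=[21,25)
i=22: min(r-i=3, Z[1]=0)=0; Z[22]=0
i=23: min(r-i=2, Z[2]=0)=0; Z[23]=0
i=24: min(r-i=1, Z[3]=1)=1; Z[24]=2 grow→box=[24,26)
i=25: min(r-i=1, Z[1]=0)=0; Z[25]=0
i=26: i≥r, start 0; Z[26]=1 grow→box=[26,27)
i=27: i≥r, start 0; Z[27]=0
i=28: i≥r, start 0; Z[28]=3 grow→box=[28,31)
i=29: min(r-i=2, Z[1]=0)=0; Z[29]=0
i=30: min(r-i=1, Z[2]=0)=0; Z[30]=0
i=31: i≥r, start 0; Z[31]=0
i=32: i≥r, start 0; Z[32]=2 grow→box=[32,34)
i=33: min(r-i=1, Z[1]=0)=0; Z[33]=0
i=34: i≥r, start 0; Z[34]=2 grow→box=[34,36)
i=35: min(r-i=1, Z[1]=0)=0; Z[35]=0
i=36: i≥r, start 0; Z[36]=4 grow→box=[36,40)
i=37: min(r-i=3, Z[1]=0)=0; Z[37]=0
i=38: min(r-i=2, Z[2]=0)=0; Z[38]=0
i=39: min(r-i=1, Z[3]=1)=1; Z[39]=1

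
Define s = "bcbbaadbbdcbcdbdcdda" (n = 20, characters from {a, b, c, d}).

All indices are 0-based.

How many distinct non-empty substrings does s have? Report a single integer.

186

rank | idx | suffix
   0 |  19 | a
   1 |   4 | aadbbdcbcdbdcdda
   2 |   5 | adbbdcbcdbdcdda
   3 |   3 | baadbbdcbcdbdcdda
   4 |   2 | bbaadbbdcbcdbdcdda
   5 |   7 | bbdcbcdbdcdda
   6 |   0 | bcbbaadbbdcbcdbdcdda
   7 |  11 | bcdbdcdda
   8 |   8 | bdcbcdbdcdda
   9 |  14 | bdcdda
  10 |   1 | cbbaadbbdcbcdbdcdda
  11 |  10 | cbcdbdcdda
  12 |  12 | cdbdcdda
  13 |  16 | cdda
  14 |  18 | da
  15 |   6 | dbbdcbcdbdcdda
  16 |  13 | dbdcdda
  17 |   9 | dcbcdbdcdda
  18 |  15 | dcdda
  19 |  17 | dda

SA = [19, 4, 5, 3, 2, 7, 0, 11, 8, 14, 1, 10, 12, 16, 18, 6, 13, 9, 15, 17]
rank  pair      lcp
   1  s[19:],s[4:]  1  'a'
   2  s[4:],s[5:]  1  'a'
   3  s[5:],s[3:]  0  ''
   4  s[3:],s[2:]  1  'b'
   5  s[2:],s[7:]  2  'bb'
   6  s[7:],s[0:]  1  'b'
   7  s[0:],s[11:]  2  'bc'
   8  s[11:],s[8:]  1  'b'
   9  s[8:],s[14:]  3  'bdc'
  10  s[14:],s[1:]  0  ''
  11  s[1:],s[10:]  2  'cb'
  12  s[10:],s[12:]  1  'c'
  13  s[12:],s[16:]  2  'cd'
  14  s[16:],s[18:]  0  ''
  15  s[18:],s[6:]  1  'd'
  16  s[6:],s[13:]  2  'db'
  17  s[13:],s[9:]  1  'd'
  18  s[9:],s[15:]  2  'dc'
  19  s[15:],s[17:]  1  'd'

n(n+1)/2 = 20·21/2 = 210
Σ LCP = 0 + 1 + 1 + 0 + 1 + 2 + 1 + 2 + 1 + 3 + 0 + 2 + 1 + 2 + 0 + 1 + 2 + 1 + 2 + 1 = 24
distinct = 210 − 24 = 186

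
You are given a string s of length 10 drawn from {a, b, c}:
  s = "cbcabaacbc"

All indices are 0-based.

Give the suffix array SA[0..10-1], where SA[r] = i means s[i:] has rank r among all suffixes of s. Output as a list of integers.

[5, 3, 6, 4, 8, 1, 9, 2, 7, 0]

rank→(start, suffix):
  0 → (5, 'aacbc')
  1 → (3, 'abaacbc')
  2 → (6, 'acbc')
  3 → (4, 'baacbc')
  4 → (8, 'bc')
  5 → (1, 'bcabaacbc')
  6 → (9, 'c')
  7 → (2, 'cabaacbc')
  8 → (7, 'cbc')
  9 → (0, 'cbcabaacbc')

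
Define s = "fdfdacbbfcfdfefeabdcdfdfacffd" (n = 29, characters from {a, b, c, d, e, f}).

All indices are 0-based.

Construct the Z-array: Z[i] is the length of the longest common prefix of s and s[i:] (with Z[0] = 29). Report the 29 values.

Z[0]=29
i=1: i≥r, start 0; Z[1]=0
i=2: i≥r, start 0; Z[2]=2 extend→box=[2,4)
i=3: min(r-i=1, Z[1]=0)=0; Z[3]=0
i=4: i≥r, start 0; Z[4]=0
i=5: i≥r, start 0; Z[5]=0
i=6: i≥r, start 0; Z[6]=0
i=7: i≥r, start 0; Z[7]=0
i=8: i≥r, start 0; Z[8]=1 extend→box=[8,9)
i=9: i≥r, start 0; Z[9]=0
i=10: i≥r, start 0; Z[10]=3 extend→box=[10,13)
i=11: min(r-i=2, Z[1]=0)=0; Z[11]=0
i=12: min(r-i=1, Z[2]=2)=1; Z[12]=1
i=13: i≥r, start 0; Z[13]=0
i=14: i≥r, start 0; Z[14]=1 extend→box=[14,15)
i=15: i≥r, start 0; Z[15]=0
i=16: i≥r, start 0; Z[16]=0
i=17: i≥r, start 0; Z[17]=0
i=18: i≥r, start 0; Z[18]=0
i=19: i≥r, start 0; Z[19]=0
i=20: i≥r, start 0; Z[20]=0
i=21: i≥r, start 0; Z[21]=3 extend→box=[21,24)
i=22: min(r-i=2, Z[1]=0)=0; Z[22]=0
i=23: min(r-i=1, Z[2]=2)=1; Z[23]=1
i=24: i≥r, start 0; Z[24]=0
i=25: i≥r, start 0; Z[25]=0
i=26: i≥r, start 0; Z[26]=1 extend→box=[26,27)
i=27: i≥r, start 0; Z[27]=2 extend→box=[27,29)
i=28: min(r-i=1, Z[1]=0)=0; Z[28]=0

[29, 0, 2, 0, 0, 0, 0, 0, 1, 0, 3, 0, 1, 0, 1, 0, 0, 0, 0, 0, 0, 3, 0, 1, 0, 0, 1, 2, 0]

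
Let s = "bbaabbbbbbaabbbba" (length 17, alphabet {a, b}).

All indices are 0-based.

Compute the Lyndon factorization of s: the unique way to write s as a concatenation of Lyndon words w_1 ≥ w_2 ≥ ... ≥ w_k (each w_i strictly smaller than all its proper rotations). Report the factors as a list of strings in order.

["b", "b", "aabbbbbb", "aabbbb", "a"]

emit factor 1: 'b' (i=0, period=1)
emit factor 2: 'b' (i=1, period=1)
emit factor 3: 'aabbbbbb' (i=2, period=8)
emit factor 4: 'aabbbb' (i=10, period=6)
emit factor 5: 'a' (i=16, period=1)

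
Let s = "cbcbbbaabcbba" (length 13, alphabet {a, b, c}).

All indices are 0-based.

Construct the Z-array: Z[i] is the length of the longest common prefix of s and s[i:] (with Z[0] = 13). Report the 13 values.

Z[0]=13
i=1: outside box; Z[1]=0
i=2: outside box; Z[2]=2 scan→box=[2,4)
i=3: min(r-i=1, Z[1]=0)=0; Z[3]=0
i=4: outside box; Z[4]=0
i=5: outside box; Z[5]=0
i=6: outside box; Z[6]=0
i=7: outside box; Z[7]=0
i=8: outside box; Z[8]=0
i=9: outside box; Z[9]=2 scan→box=[9,11)
i=10: min(r-i=1, Z[1]=0)=0; Z[10]=0
i=11: outside box; Z[11]=0
i=12: outside box; Z[12]=0

[13, 0, 2, 0, 0, 0, 0, 0, 0, 2, 0, 0, 0]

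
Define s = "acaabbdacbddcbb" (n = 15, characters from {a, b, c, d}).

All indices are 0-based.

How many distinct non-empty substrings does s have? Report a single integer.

rank→(start, suffix):
  0 → (2, 'aabbdacbddcbb')
  1 → (3, 'abbdacbddcbb')
  2 → (0, 'acaabbdacbddcbb')
  3 → (7, 'acbddcbb')
  4 → (14, 'b')
  5 → (13, 'bb')
  6 → (4, 'bbdacbddcbb')
  7 → (5, 'bdacbddcbb')
  8 → (9, 'bddcbb')
  9 → (1, 'caabbdacbddcbb')
  10 → (12, 'cbb')
  11 → (8, 'cbddcbb')
  12 → (6, 'dacbddcbb')
  13 → (11, 'dcbb')
  14 → (10, 'ddcbb')

SA = [2, 3, 0, 7, 14, 13, 4, 5, 9, 1, 12, 8, 6, 11, 10]
i: (SA[i-1],SA[i]) lcp shared
  1: (2,3) 1 'a'
  2: (3,0) 1 'a'
  3: (0,7) 2 'ac'
  4: (7,14) 0 ''
  5: (14,13) 1 'b'
  6: (13,4) 2 'bb'
  7: (4,5) 1 'b'
  8: (5,9) 2 'bd'
  9: (9,1) 0 ''
  10: (1,12) 1 'c'
  11: (12,8) 2 'cb'
  12: (8,6) 0 ''
  13: (6,11) 1 'd'
  14: (11,10) 1 'd'

n(n+1)/2 = 15·16/2 = 120
Σ LCP = 0 + 1 + 1 + 2 + 0 + 1 + 2 + 1 + 2 + 0 + 1 + 2 + 0 + 1 + 1 = 15
distinct = 120 − 15 = 105

105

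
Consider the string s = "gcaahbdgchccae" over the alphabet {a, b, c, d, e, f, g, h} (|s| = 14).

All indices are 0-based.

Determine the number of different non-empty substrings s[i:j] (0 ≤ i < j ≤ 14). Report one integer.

rank | idx | suffix
   0 |   2 | aahbdgchccae
   1 |  12 | ae
   2 |   3 | ahbdgchccae
   3 |   5 | bdgchccae
   4 |   1 | caahbdgchccae
   5 |  11 | cae
   6 |  10 | ccae
   7 |   8 | chccae
   8 |   6 | dgchccae
   9 |  13 | e
  10 |   0 | gcaahbdgchccae
  11 |   7 | gchccae
  12 |   4 | hbdgchccae
  13 |   9 | hccae

SA = [2, 12, 3, 5, 1, 11, 10, 8, 6, 13, 0, 7, 4, 9]
[i] adj suffixes → lcp
  [1] 2/12 → 1 ('a')
  [2] 12/3 → 1 ('a')
  [3] 3/5 → 0 ('')
  [4] 5/1 → 0 ('')
  [5] 1/11 → 2 ('ca')
  [6] 11/10 → 1 ('c')
  [7] 10/8 → 1 ('c')
  [8] 8/6 → 0 ('')
  [9] 6/13 → 0 ('')
  [10] 13/0 → 0 ('')
  [11] 0/7 → 2 ('gc')
  [12] 7/4 → 0 ('')
  [13] 4/9 → 1 ('h')

n(n+1)/2 = 14·15/2 = 105
Σ LCP = 0 + 1 + 1 + 0 + 0 + 2 + 1 + 1 + 0 + 0 + 0 + 2 + 0 + 1 = 9
distinct = 105 − 9 = 96

96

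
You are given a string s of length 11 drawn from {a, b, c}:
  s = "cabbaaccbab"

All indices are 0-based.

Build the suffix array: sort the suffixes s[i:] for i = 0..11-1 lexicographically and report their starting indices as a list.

rank | idx | suffix
   0 |   4 | aaccbab
   1 |   9 | ab
   2 |   1 | abbaaccbab
   3 |   5 | accbab
   4 |  10 | b
   5 |   3 | baaccbab
   6 |   8 | bab
   7 |   2 | bbaaccbab
   8 |   0 | cabbaaccbab
   9 |   7 | cbab
  10 |   6 | ccbab

[4, 9, 1, 5, 10, 3, 8, 2, 0, 7, 6]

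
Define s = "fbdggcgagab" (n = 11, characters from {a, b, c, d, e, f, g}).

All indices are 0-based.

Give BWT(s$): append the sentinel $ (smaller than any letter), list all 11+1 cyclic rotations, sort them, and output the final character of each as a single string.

rank  rotation      last
    0  $fbdggcgagab  b
    1  ab$fbdggcgag  g
    2  agab$fbdggcg  g
    3  b$fbdggcgaga  a
    4  bdggcgagab$f  f
    5  cgagab$fbdgg  g
    6  dggcgagab$fb  b
    7  fbdggcgagab$  $
    8  gab$fbdggcga  a
    9  gagab$fbdggc  c
   10  gcgagab$fbdg  g
   11  ggcgagab$fbd  d

bggafgb$acgd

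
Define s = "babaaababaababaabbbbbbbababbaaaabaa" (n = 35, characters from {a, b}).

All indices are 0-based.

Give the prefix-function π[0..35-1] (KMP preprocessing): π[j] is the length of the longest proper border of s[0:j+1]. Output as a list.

π[0] = 0
j=1 s[j]='a': π[1]=0 (border '')
j=2 s[j]='b': π[2]=1 (border 'b')
j=3 s[j]='a': π[3]=2 (border 'ba')
j=4 s[j]='a': k: 2→0; π[4]=0 (border '')
j=5 s[j]='a': π[5]=0 (border '')
j=6 s[j]='b': π[6]=1 (border 'b')
j=7 s[j]='a': π[7]=2 (border 'ba')
j=8 s[j]='b': π[8]=3 (border 'bab')
j=9 s[j]='a': π[9]=4 (border 'baba')
j=10 s[j]='a': π[10]=5 (border 'babaa')
j=11 s[j]='b': k: 5→0; π[11]=1 (border 'b')
j=12 s[j]='a': π[12]=2 (border 'ba')
j=13 s[j]='b': π[13]=3 (border 'bab')
j=14 s[j]='a': π[14]=4 (border 'baba')
j=15 s[j]='a': π[15]=5 (border 'babaa')
j=16 s[j]='b': k: 5→0; π[16]=1 (border 'b')
j=17 s[j]='b': k: 1→0; π[17]=1 (border 'b')
j=18 s[j]='b': k: 1→0; π[18]=1 (border 'b')
j=19 s[j]='b': k: 1→0; π[19]=1 (border 'b')
j=20 s[j]='b': k: 1→0; π[20]=1 (border 'b')
j=21 s[j]='b': k: 1→0; π[21]=1 (border 'b')
j=22 s[j]='b': k: 1→0; π[22]=1 (border 'b')
j=23 s[j]='a': π[23]=2 (border 'ba')
j=24 s[j]='b': π[24]=3 (border 'bab')
j=25 s[j]='a': π[25]=4 (border 'baba')
j=26 s[j]='b': k: 4→2; π[26]=3 (border 'bab')
j=27 s[j]='b': k: 3→1→0; π[27]=1 (border 'b')
j=28 s[j]='a': π[28]=2 (border 'ba')
j=29 s[j]='a': k: 2→0; π[29]=0 (border '')
j=30 s[j]='a': π[30]=0 (border '')
j=31 s[j]='a': π[31]=0 (border '')
j=32 s[j]='b': π[32]=1 (border 'b')
j=33 s[j]='a': π[33]=2 (border 'ba')
j=34 s[j]='a': k: 2→0; π[34]=0 (border '')

[0, 0, 1, 2, 0, 0, 1, 2, 3, 4, 5, 1, 2, 3, 4, 5, 1, 1, 1, 1, 1, 1, 1, 2, 3, 4, 3, 1, 2, 0, 0, 0, 1, 2, 0]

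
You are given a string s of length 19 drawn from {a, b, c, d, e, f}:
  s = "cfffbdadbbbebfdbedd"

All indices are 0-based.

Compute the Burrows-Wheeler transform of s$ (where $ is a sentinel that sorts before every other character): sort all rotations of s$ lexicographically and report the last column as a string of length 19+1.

rank  rotation              last
    0  $cfffbdadbbbebfdbedd  d
    1  adbbbebfdbedd$cfffbd  d
    2  bbbebfdbedd$cfffbdad  d
    3  bbebfdbedd$cfffbdadb  b
    4  bdadbbbebfdbedd$cfff  f
    5  bebfdbedd$cfffbdadbb  b
    6  bedd$cfffbdadbbbebfd  d
    7  bfdbedd$cfffbdadbbbe  e
    8  cfffbdadbbbebfdbedd$  $
    9  d$cfffbdadbbbebfdbed  d
   10  dadbbbebfdbedd$cfffb  b
   11  dbbbebfdbedd$cfffbda  a
   12  dbedd$cfffbdadbbbebf  f
   13  dd$cfffbdadbbbebfdbe  e
   14  ebfdbedd$cfffbdadbbb  b
   15  edd$cfffbdadbbbebfdb  b
   16  fbdadbbbebfdbedd$cff  f
   17  fdbedd$cfffbdadbbbeb  b
   18  ffbdadbbbebfdbedd$cf  f
   19  fffbdadbbbebfdbedd$c  c

dddbfbde$dbafebbfbfc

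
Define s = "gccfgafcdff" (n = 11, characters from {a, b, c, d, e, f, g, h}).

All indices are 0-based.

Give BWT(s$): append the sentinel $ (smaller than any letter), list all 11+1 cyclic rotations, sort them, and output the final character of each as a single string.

rank  rotation      last
    0  $gccfgafcdff  f
    1  afcdff$gccfg  g
    2  ccfgafcdff$g  g
    3  cdff$gccfgaf  f
    4  cfgafcdff$gc  c
    5  dff$gccfgafc  c
    6  f$gccfgafcdf  f
    7  fcdff$gccfga  a
    8  ff$gccfgafcd  d
    9  fgafcdff$gcc  c
   10  gafcdff$gccf  f
   11  gccfgafcdff$  $

fggfccfadcf$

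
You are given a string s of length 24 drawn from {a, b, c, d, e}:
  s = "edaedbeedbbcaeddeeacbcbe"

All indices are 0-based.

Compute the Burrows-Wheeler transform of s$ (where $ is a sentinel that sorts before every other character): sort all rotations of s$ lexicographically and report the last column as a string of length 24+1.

rank  rotation                   last
    0  $edaedbeedbbcaeddeeacbcbe  e
    1  acbcbe$edaedbeedbbcaeddee  e
    2  aedbeedbbcaeddeeacbcbe$ed  d
    3  aeddeeacbcbe$edaedbeedbbc  c
    4  bbcaeddeeacbcbe$edaedbeed  d
    5  bcaeddeeacbcbe$edaedbeedb  b
    6  bcbe$edaedbeedbbcaeddeeac  c
    7  be$edaedbeedbbcaeddeeacbc  c
    8  beedbbcaeddeeacbcbe$edaed  d
    9  caeddeeacbcbe$edaedbeedbb  b
   10  cbcbe$edaedbeedbbcaeddeea  a
   11  cbe$edaedbeedbbcaeddeeacb  b
   12  daedbeedbbcaeddeeacbcbe$e  e
   13  dbbcaeddeeacbcbe$edaedbee  e
   14  dbeedbbcaeddeeacbcbe$edae  e
   15  ddeeacbcbe$edaedbeedbbcae  e
   16  deeacbcbe$edaedbeedbbcaed  d
   17  e$edaedbeedbbcaeddeeacbcb  b
   18  eacbcbe$edaedbeedbbcaedde  e
   19  edaedbeedbbcaeddeeacbcbe$  $
   20  edbbcaeddeeacbcbe$edaedbe  e
   21  edbeedbbcaeddeeacbcbe$eda  a
   22  eddeeacbcbe$edaedbeedbbca  a
   23  eeacbcbe$edaedbeedbbcaedd  d
   24  eedbbcaeddeeacbcbe$edaedb  b

eedcdbccdbabeeeedbe$eaadb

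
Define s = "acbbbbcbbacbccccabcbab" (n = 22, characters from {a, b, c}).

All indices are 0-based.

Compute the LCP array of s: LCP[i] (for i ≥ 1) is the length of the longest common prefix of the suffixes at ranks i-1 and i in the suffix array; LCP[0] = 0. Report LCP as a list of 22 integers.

[0, 2, 1, 3, 0, 1, 2, 1, 2, 3, 2, 1, 3, 2, 0, 1, 2, 3, 2, 1, 2, 3]

sorted suffixes:
  #0 SA[0]=20  'ab'
  #1 SA[1]=16  'abcbab'
  #2 SA[2]=0  'acbbbbcbbacbccccabcbab'
  #3 SA[3]=9  'acbccccabcbab'
  #4 SA[4]=21  'b'
  #5 SA[5]=19  'bab'
  #6 SA[6]=8  'bacbccccabcbab'
  #7 SA[7]=7  'bbacbccccabcbab'
  #8 SA[8]=2  'bbbbcbbacbccccabcbab'
  #9 SA[9]=3  'bbbcbbacbccccabcbab'
  #10 SA[10]=4  'bbcbbacbccccabcbab'
  #11 SA[11]=17  'bcbab'
  #12 SA[12]=5  'bcbbacbccccabcbab'
  #13 SA[13]=11  'bccccabcbab'
  #14 SA[14]=15  'cabcbab'
  #15 SA[15]=18  'cbab'
  #16 SA[16]=6  'cbbacbccccabcbab'
  #17 SA[17]=1  'cbbbbcbbacbccccabcbab'
  #18 SA[18]=10  'cbccccabcbab'
  #19 SA[19]=14  'ccabcbab'
  #20 SA[20]=13  'cccabcbab'
  #21 SA[21]=12  'ccccabcbab'

SA = [20, 16, 0, 9, 21, 19, 8, 7, 2, 3, 4, 17, 5, 11, 15, 18, 6, 1, 10, 14, 13, 12]
i: (SA[i-1],SA[i]) lcp shared
  1: (20,16) 2 'ab'
  2: (16,0) 1 'a'
  3: (0,9) 3 'acb'
  4: (9,21) 0 ''
  5: (21,19) 1 'b'
  6: (19,8) 2 'ba'
  7: (8,7) 1 'b'
  8: (7,2) 2 'bb'
  9: (2,3) 3 'bbb'
  10: (3,4) 2 'bb'
  11: (4,17) 1 'b'
  12: (17,5) 3 'bcb'
  13: (5,11) 2 'bc'
  14: (11,15) 0 ''
  15: (15,18) 1 'c'
  16: (18,6) 2 'cb'
  17: (6,1) 3 'cbb'
  18: (1,10) 2 'cb'
  19: (10,14) 1 'c'
  20: (14,13) 2 'cc'
  21: (13,12) 3 'ccc'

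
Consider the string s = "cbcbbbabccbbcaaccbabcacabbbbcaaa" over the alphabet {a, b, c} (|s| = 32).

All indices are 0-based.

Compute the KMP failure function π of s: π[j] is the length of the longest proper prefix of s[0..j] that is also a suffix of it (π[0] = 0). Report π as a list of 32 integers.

π[0] = 0
j=1 s[j]='b': π[1]=0 (border '')
j=2 s[j]='c': π[2]=1 (border 'c')
j=3 s[j]='b': π[3]=2 (border 'cb')
j=4 s[j]='b': k: 2→0; π[4]=0 (border '')
j=5 s[j]='b': π[5]=0 (border '')
j=6 s[j]='a': π[6]=0 (border '')
j=7 s[j]='b': π[7]=0 (border '')
j=8 s[j]='c': π[8]=1 (border 'c')
j=9 s[j]='c': k: 1→0; π[9]=1 (border 'c')
j=10 s[j]='b': π[10]=2 (border 'cb')
j=11 s[j]='b': k: 2→0; π[11]=0 (border '')
j=12 s[j]='c': π[12]=1 (border 'c')
j=13 s[j]='a': k: 1→0; π[13]=0 (border '')
j=14 s[j]='a': π[14]=0 (border '')
j=15 s[j]='c': π[15]=1 (border 'c')
j=16 s[j]='c': k: 1→0; π[16]=1 (border 'c')
j=17 s[j]='b': π[17]=2 (border 'cb')
j=18 s[j]='a': k: 2→0; π[18]=0 (border '')
j=19 s[j]='b': π[19]=0 (border '')
j=20 s[j]='c': π[20]=1 (border 'c')
j=21 s[j]='a': k: 1→0; π[21]=0 (border '')
j=22 s[j]='c': π[22]=1 (border 'c')
j=23 s[j]='a': k: 1→0; π[23]=0 (border '')
j=24 s[j]='b': π[24]=0 (border '')
j=25 s[j]='b': π[25]=0 (border '')
j=26 s[j]='b': π[26]=0 (border '')
j=27 s[j]='b': π[27]=0 (border '')
j=28 s[j]='c': π[28]=1 (border 'c')
j=29 s[j]='a': k: 1→0; π[29]=0 (border '')
j=30 s[j]='a': π[30]=0 (border '')
j=31 s[j]='a': π[31]=0 (border '')

[0, 0, 1, 2, 0, 0, 0, 0, 1, 1, 2, 0, 1, 0, 0, 1, 1, 2, 0, 0, 1, 0, 1, 0, 0, 0, 0, 0, 1, 0, 0, 0]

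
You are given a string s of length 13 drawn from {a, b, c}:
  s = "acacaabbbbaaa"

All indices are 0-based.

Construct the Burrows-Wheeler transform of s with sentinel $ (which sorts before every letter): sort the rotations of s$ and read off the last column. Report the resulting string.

rank  rotation        last
    0  $acacaabbbbaaa  a
    1  a$acacaabbbbaa  a
    2  aa$acacaabbbba  a
    3  aaa$acacaabbbb  b
    4  aabbbbaaa$acac  c
    5  abbbbaaa$acaca  a
    6  acaabbbbaaa$ac  c
    7  acacaabbbbaaa$  $
    8  baaa$acacaabbb  b
    9  bbaaa$acacaabb  b
   10  bbbaaa$acacaab  b
   11  bbbbaaa$acacaa  a
   12  caabbbbaaa$aca  a
   13  cacaabbbbaaa$a  a

aaabcac$bbbaaa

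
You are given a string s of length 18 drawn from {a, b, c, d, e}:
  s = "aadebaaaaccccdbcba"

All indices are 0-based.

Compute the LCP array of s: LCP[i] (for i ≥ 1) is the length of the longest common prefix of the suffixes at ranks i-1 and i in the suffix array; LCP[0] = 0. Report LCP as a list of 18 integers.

rank | idx | suffix
   0 |  17 | a
   1 |   5 | aaaaccccdbcba
   2 |   6 | aaaccccdbcba
   3 |   7 | aaccccdbcba
   4 |   0 | aadebaaaaccccdbcba
   5 |   8 | accccdbcba
   6 |   1 | adebaaaaccccdbcba
   7 |  16 | ba
   8 |   4 | baaaaccccdbcba
   9 |  14 | bcba
  10 |  15 | cba
  11 |   9 | ccccdbcba
  12 |  10 | cccdbcba
  13 |  11 | ccdbcba
  14 |  12 | cdbcba
  15 |  13 | dbcba
  16 |   2 | debaaaaccccdbcba
  17 |   3 | ebaaaaccccdbcba

SA = [17, 5, 6, 7, 0, 8, 1, 16, 4, 14, 15, 9, 10, 11, 12, 13, 2, 3]
rank  pair      lcp
   1  s[17:],s[5:]  1  'a'
   2  s[5:],s[6:]  3  'aaa'
   3  s[6:],s[7:]  2  'aa'
   4  s[7:],s[0:]  2  'aa'
   5  s[0:],s[8:]  1  'a'
   6  s[8:],s[1:]  1  'a'
   7  s[1:],s[16:]  0  ''
   8  s[16:],s[4:]  2  'ba'
   9  s[4:],s[14:]  1  'b'
  10  s[14:],s[15:]  0  ''
  11  s[15:],s[9:]  1  'c'
  12  s[9:],s[10:]  3  'ccc'
  13  s[10:],s[11:]  2  'cc'
  14  s[11:],s[12:]  1  'c'
  15  s[12:],s[13:]  0  ''
  16  s[13:],s[2:]  1  'd'
  17  s[2:],s[3:]  0  ''

[0, 1, 3, 2, 2, 1, 1, 0, 2, 1, 0, 1, 3, 2, 1, 0, 1, 0]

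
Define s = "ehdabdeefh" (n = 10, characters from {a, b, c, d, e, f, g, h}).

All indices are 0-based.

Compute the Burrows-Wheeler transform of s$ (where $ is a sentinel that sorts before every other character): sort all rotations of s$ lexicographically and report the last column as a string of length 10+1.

hdahbde$efe

rank  rotation     last
    0  $ehdabdeefh  h
    1  abdeefh$ehd  d
    2  bdeefh$ehda  a
    3  dabdeefh$eh  h
    4  deefh$ehdab  b
    5  eefh$ehdabd  d
    6  efh$ehdabde  e
    7  ehdabdeefh$  $
    8  fh$ehdabdee  e
    9  h$ehdabdeef  f
   10  hdabdeefh$e  e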